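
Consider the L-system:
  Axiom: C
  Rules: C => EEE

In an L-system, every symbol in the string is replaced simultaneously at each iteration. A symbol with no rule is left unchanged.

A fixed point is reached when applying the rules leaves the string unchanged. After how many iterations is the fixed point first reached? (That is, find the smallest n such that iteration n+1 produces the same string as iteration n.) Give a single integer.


Step 0: C
Step 1: EEE
Step 2: EEE  (unchanged — fixed point at step 1)

Answer: 1


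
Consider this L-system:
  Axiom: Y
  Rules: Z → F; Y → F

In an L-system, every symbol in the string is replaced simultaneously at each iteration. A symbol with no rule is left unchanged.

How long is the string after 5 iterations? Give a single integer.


Answer: 1

Derivation:
Step 0: length = 1
Step 1: length = 1
Step 2: length = 1
Step 3: length = 1
Step 4: length = 1
Step 5: length = 1


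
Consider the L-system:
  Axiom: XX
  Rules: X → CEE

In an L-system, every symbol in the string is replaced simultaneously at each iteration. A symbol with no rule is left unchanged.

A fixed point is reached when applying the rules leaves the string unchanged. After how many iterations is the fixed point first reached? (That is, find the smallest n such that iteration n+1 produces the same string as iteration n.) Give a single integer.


Step 0: XX
Step 1: CEECEE
Step 2: CEECEE  (unchanged — fixed point at step 1)

Answer: 1


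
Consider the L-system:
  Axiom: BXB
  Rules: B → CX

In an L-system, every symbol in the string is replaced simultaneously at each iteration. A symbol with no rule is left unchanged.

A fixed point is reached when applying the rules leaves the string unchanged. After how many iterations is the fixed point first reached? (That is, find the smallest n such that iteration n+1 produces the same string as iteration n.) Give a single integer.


Step 0: BXB
Step 1: CXXCX
Step 2: CXXCX  (unchanged — fixed point at step 1)

Answer: 1


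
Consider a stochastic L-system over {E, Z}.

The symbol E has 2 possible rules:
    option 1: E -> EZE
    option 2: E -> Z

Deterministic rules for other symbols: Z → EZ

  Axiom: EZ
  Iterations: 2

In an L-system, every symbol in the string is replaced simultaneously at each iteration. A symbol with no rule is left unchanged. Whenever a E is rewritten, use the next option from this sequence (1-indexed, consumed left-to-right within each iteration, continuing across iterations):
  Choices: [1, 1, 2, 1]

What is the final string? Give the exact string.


Answer: EZEEZZEZEEZ

Derivation:
Step 0: EZ
Step 1: EZEEZ  (used choices [1])
Step 2: EZEEZZEZEEZ  (used choices [1, 2, 1])


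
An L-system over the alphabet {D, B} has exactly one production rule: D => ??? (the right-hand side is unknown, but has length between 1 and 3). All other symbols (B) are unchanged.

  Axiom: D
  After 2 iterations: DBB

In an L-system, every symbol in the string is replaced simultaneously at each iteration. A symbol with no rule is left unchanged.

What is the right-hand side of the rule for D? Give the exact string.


Answer: DB

Derivation:
Trying D => DB:
  Step 0: D
  Step 1: DB
  Step 2: DBB
Matches the given result.


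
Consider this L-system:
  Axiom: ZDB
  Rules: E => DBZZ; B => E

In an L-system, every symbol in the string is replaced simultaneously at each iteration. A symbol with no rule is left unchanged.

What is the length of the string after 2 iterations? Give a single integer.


Step 0: length = 3
Step 1: length = 3
Step 2: length = 6

Answer: 6


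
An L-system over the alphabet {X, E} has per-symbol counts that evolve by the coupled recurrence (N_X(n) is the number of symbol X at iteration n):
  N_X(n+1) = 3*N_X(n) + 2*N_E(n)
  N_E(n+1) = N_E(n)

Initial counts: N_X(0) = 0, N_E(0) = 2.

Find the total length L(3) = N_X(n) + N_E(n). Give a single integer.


Step 0: N_X=0, N_E=2, L=2
Step 1: N_X=4, N_E=2, L=6
Step 2: N_X=16, N_E=2, L=18
Step 3: N_X=52, N_E=2, L=54

Answer: 54


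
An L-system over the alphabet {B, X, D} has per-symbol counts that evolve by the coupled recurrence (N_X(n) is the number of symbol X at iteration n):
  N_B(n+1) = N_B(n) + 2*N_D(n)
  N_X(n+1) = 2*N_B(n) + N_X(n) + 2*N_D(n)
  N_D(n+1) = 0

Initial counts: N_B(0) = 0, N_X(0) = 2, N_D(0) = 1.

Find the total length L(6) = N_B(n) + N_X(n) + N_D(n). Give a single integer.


Answer: 26

Derivation:
Step 0: N_B=0, N_X=2, N_D=1, L=3
Step 1: N_B=2, N_X=4, N_D=0, L=6
Step 2: N_B=2, N_X=8, N_D=0, L=10
Step 3: N_B=2, N_X=12, N_D=0, L=14
Step 4: N_B=2, N_X=16, N_D=0, L=18
Step 5: N_B=2, N_X=20, N_D=0, L=22
Step 6: N_B=2, N_X=24, N_D=0, L=26


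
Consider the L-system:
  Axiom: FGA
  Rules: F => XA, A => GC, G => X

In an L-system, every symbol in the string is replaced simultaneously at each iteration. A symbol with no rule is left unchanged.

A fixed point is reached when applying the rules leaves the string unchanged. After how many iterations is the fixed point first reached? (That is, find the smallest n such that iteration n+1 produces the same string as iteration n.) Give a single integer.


Answer: 3

Derivation:
Step 0: FGA
Step 1: XAXGC
Step 2: XGCXXC
Step 3: XXCXXC
Step 4: XXCXXC  (unchanged — fixed point at step 3)


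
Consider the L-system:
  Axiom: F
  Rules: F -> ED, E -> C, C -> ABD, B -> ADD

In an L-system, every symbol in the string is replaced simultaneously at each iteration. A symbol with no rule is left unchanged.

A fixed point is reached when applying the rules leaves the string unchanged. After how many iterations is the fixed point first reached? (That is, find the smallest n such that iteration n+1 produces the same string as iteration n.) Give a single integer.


Answer: 4

Derivation:
Step 0: F
Step 1: ED
Step 2: CD
Step 3: ABDD
Step 4: AADDDD
Step 5: AADDDD  (unchanged — fixed point at step 4)


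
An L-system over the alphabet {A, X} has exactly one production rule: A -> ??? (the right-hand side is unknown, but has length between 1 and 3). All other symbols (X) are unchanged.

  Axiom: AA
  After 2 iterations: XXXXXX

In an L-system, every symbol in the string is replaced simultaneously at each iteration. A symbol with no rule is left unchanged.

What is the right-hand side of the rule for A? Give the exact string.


Trying A -> XXX:
  Step 0: AA
  Step 1: XXXXXX
  Step 2: XXXXXX
Matches the given result.

Answer: XXX


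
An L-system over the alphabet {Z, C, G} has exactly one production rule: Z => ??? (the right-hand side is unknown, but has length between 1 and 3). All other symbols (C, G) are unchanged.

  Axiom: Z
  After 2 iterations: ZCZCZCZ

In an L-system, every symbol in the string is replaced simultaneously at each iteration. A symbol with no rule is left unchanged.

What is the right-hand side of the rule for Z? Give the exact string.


Trying Z => ZCZ:
  Step 0: Z
  Step 1: ZCZ
  Step 2: ZCZCZCZ
Matches the given result.

Answer: ZCZ


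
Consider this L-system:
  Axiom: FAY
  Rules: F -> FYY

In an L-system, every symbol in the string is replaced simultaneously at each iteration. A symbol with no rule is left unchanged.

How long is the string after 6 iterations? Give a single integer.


Answer: 15

Derivation:
Step 0: length = 3
Step 1: length = 5
Step 2: length = 7
Step 3: length = 9
Step 4: length = 11
Step 5: length = 13
Step 6: length = 15


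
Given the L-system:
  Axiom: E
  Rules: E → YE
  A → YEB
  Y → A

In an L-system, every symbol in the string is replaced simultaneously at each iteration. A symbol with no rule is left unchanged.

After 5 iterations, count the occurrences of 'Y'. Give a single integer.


Answer: 5

Derivation:
Step 0: E  (0 'Y')
Step 1: YE  (1 'Y')
Step 2: AYE  (1 'Y')
Step 3: YEBAYE  (2 'Y')
Step 4: AYEBYEBAYE  (3 'Y')
Step 5: YEBAYEBAYEBYEBAYE  (5 'Y')


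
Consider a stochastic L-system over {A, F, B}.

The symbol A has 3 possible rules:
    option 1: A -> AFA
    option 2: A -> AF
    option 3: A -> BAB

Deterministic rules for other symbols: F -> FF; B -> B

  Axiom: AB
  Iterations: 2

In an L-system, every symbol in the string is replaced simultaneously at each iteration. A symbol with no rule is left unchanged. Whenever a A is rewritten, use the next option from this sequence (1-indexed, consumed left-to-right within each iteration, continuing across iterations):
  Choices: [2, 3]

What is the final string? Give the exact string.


Answer: BABFFB

Derivation:
Step 0: AB
Step 1: AFB  (used choices [2])
Step 2: BABFFB  (used choices [3])


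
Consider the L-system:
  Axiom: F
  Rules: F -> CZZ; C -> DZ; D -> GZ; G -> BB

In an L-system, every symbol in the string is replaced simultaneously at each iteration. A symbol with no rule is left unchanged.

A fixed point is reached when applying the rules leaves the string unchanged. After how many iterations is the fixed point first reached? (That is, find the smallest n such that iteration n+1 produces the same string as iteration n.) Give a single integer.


Step 0: F
Step 1: CZZ
Step 2: DZZZ
Step 3: GZZZZ
Step 4: BBZZZZ
Step 5: BBZZZZ  (unchanged — fixed point at step 4)

Answer: 4


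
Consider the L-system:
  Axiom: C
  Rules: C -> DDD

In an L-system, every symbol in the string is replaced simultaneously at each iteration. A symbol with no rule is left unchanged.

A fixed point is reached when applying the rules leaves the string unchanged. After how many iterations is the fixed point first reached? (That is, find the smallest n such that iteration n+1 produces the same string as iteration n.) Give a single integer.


Answer: 1

Derivation:
Step 0: C
Step 1: DDD
Step 2: DDD  (unchanged — fixed point at step 1)


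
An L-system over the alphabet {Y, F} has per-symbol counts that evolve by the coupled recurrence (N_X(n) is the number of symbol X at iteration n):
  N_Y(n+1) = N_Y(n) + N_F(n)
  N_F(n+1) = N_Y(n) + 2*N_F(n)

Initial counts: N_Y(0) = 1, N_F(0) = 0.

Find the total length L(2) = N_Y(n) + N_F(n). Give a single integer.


Answer: 5

Derivation:
Step 0: N_Y=1, N_F=0, L=1
Step 1: N_Y=1, N_F=1, L=2
Step 2: N_Y=2, N_F=3, L=5


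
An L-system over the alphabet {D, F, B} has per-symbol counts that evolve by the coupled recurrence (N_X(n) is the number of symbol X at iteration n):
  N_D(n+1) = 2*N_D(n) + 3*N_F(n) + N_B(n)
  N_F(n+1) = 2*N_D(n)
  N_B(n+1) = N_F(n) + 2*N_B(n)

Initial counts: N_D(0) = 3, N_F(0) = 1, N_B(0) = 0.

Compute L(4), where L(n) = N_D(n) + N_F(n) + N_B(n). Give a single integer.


Step 0: N_D=3, N_F=1, N_B=0, L=4
Step 1: N_D=9, N_F=6, N_B=1, L=16
Step 2: N_D=37, N_F=18, N_B=8, L=63
Step 3: N_D=136, N_F=74, N_B=34, L=244
Step 4: N_D=528, N_F=272, N_B=142, L=942

Answer: 942


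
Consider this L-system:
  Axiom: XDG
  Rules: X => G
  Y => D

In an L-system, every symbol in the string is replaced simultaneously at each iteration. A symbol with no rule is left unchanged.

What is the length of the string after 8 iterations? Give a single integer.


Step 0: length = 3
Step 1: length = 3
Step 2: length = 3
Step 3: length = 3
Step 4: length = 3
Step 5: length = 3
Step 6: length = 3
Step 7: length = 3
Step 8: length = 3

Answer: 3


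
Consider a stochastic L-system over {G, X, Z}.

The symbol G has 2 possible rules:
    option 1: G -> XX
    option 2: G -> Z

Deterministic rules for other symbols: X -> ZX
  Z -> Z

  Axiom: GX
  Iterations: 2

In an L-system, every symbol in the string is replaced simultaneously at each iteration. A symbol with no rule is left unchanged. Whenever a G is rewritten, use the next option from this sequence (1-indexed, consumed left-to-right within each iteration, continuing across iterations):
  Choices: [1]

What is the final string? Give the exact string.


Step 0: GX
Step 1: XXZX  (used choices [1])
Step 2: ZXZXZZX  (used choices [])

Answer: ZXZXZZX


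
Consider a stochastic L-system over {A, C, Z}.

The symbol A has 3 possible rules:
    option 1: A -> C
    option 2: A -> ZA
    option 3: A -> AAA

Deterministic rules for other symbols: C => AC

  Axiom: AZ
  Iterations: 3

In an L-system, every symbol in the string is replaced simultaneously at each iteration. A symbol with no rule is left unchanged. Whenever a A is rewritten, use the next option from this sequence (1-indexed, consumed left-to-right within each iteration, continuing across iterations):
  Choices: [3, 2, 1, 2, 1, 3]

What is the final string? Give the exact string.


Answer: ZCACZAAAZ

Derivation:
Step 0: AZ
Step 1: AAAZ  (used choices [3])
Step 2: ZACZAZ  (used choices [2, 1, 2])
Step 3: ZCACZAAAZ  (used choices [1, 3])


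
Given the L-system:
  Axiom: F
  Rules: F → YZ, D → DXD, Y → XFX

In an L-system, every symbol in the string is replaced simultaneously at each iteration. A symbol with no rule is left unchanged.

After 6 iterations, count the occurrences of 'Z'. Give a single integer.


Answer: 3

Derivation:
Step 0: F  (0 'Z')
Step 1: YZ  (1 'Z')
Step 2: XFXZ  (1 'Z')
Step 3: XYZXZ  (2 'Z')
Step 4: XXFXZXZ  (2 'Z')
Step 5: XXYZXZXZ  (3 'Z')
Step 6: XXXFXZXZXZ  (3 'Z')


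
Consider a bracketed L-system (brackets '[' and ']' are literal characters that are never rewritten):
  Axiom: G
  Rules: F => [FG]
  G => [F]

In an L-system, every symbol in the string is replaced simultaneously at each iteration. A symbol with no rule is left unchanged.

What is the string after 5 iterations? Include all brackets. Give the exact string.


Step 0: G
Step 1: [F]
Step 2: [[FG]]
Step 3: [[[FG][F]]]
Step 4: [[[[FG][F]][[FG]]]]
Step 5: [[[[[FG][F]][[FG]]][[[FG][F]]]]]

Answer: [[[[[FG][F]][[FG]]][[[FG][F]]]]]


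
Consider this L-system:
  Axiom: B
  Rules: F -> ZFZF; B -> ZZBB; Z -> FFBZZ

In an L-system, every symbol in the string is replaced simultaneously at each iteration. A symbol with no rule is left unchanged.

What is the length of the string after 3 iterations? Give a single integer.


Answer: 80

Derivation:
Step 0: length = 1
Step 1: length = 4
Step 2: length = 18
Step 3: length = 80


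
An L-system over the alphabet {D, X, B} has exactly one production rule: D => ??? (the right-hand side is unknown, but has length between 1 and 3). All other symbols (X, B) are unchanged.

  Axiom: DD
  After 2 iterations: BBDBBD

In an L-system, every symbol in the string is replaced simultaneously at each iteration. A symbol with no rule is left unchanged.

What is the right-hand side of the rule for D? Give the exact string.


Trying D => BD:
  Step 0: DD
  Step 1: BDBD
  Step 2: BBDBBD
Matches the given result.

Answer: BD


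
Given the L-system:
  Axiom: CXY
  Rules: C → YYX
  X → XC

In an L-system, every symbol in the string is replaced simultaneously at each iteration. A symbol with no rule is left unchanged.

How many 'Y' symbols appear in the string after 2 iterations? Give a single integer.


Step 0: CXY  (1 'Y')
Step 1: YYXXCY  (3 'Y')
Step 2: YYXCXCYYXY  (5 'Y')

Answer: 5


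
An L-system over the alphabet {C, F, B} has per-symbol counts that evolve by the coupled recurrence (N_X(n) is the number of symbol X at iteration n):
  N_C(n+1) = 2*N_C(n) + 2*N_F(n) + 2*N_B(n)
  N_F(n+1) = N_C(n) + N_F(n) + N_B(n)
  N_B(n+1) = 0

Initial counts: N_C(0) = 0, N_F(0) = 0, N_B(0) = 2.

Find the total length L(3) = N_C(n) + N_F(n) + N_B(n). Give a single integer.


Answer: 54

Derivation:
Step 0: N_C=0, N_F=0, N_B=2, L=2
Step 1: N_C=4, N_F=2, N_B=0, L=6
Step 2: N_C=12, N_F=6, N_B=0, L=18
Step 3: N_C=36, N_F=18, N_B=0, L=54


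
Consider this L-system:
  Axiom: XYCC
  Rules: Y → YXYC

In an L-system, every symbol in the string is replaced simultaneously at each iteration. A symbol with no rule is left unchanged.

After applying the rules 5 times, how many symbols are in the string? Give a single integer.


Step 0: length = 4
Step 1: length = 7
Step 2: length = 13
Step 3: length = 25
Step 4: length = 49
Step 5: length = 97

Answer: 97


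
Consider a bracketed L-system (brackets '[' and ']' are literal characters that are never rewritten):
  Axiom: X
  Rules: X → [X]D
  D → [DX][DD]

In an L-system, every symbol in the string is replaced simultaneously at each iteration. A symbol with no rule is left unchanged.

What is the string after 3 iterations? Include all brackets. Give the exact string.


Step 0: X
Step 1: [X]D
Step 2: [[X]D][DX][DD]
Step 3: [[[X]D][DX][DD]][[DX][DD][X]D][[DX][DD][DX][DD]]

Answer: [[[X]D][DX][DD]][[DX][DD][X]D][[DX][DD][DX][DD]]


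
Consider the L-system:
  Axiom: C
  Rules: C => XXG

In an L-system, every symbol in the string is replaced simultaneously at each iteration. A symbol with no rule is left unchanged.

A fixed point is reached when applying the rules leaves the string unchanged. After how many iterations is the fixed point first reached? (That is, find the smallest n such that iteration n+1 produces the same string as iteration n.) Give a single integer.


Answer: 1

Derivation:
Step 0: C
Step 1: XXG
Step 2: XXG  (unchanged — fixed point at step 1)


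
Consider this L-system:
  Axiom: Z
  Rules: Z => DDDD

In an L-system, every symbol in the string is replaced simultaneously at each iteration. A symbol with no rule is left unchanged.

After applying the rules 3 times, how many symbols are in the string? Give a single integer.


Answer: 4

Derivation:
Step 0: length = 1
Step 1: length = 4
Step 2: length = 4
Step 3: length = 4


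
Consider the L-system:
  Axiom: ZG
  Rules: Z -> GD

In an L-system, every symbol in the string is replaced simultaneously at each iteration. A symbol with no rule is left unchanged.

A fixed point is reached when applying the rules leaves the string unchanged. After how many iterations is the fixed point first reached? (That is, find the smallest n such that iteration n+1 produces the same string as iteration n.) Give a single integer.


Answer: 1

Derivation:
Step 0: ZG
Step 1: GDG
Step 2: GDG  (unchanged — fixed point at step 1)


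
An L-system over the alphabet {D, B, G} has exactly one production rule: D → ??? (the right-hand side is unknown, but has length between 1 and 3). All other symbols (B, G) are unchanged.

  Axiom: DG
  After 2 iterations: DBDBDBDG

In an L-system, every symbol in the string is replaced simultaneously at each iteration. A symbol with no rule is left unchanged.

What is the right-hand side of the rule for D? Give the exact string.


Answer: DBD

Derivation:
Trying D → DBD:
  Step 0: DG
  Step 1: DBDG
  Step 2: DBDBDBDG
Matches the given result.


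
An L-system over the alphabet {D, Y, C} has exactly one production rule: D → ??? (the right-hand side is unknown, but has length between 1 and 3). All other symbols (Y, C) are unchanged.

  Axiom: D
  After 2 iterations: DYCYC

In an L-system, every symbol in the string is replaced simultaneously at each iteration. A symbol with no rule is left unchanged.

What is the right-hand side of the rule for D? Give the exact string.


Answer: DYC

Derivation:
Trying D → DYC:
  Step 0: D
  Step 1: DYC
  Step 2: DYCYC
Matches the given result.


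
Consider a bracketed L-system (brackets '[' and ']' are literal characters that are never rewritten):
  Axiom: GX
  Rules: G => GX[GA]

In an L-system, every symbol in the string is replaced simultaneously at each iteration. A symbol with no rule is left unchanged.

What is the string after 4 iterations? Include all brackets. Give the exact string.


Step 0: GX
Step 1: GX[GA]X
Step 2: GX[GA]X[GX[GA]A]X
Step 3: GX[GA]X[GX[GA]A]X[GX[GA]X[GX[GA]A]A]X
Step 4: GX[GA]X[GX[GA]A]X[GX[GA]X[GX[GA]A]A]X[GX[GA]X[GX[GA]A]X[GX[GA]X[GX[GA]A]A]A]X

Answer: GX[GA]X[GX[GA]A]X[GX[GA]X[GX[GA]A]A]X[GX[GA]X[GX[GA]A]X[GX[GA]X[GX[GA]A]A]A]X


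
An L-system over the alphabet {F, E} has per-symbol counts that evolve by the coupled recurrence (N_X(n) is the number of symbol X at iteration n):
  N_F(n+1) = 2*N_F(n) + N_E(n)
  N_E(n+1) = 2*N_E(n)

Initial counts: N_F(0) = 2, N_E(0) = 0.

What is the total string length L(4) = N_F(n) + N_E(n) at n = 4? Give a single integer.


Step 0: N_F=2, N_E=0, L=2
Step 1: N_F=4, N_E=0, L=4
Step 2: N_F=8, N_E=0, L=8
Step 3: N_F=16, N_E=0, L=16
Step 4: N_F=32, N_E=0, L=32

Answer: 32


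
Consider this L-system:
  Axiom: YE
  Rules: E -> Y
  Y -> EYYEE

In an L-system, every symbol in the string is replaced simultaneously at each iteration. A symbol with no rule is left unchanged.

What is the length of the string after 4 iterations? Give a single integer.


Step 0: length = 2
Step 1: length = 6
Step 2: length = 18
Step 3: length = 54
Step 4: length = 162

Answer: 162


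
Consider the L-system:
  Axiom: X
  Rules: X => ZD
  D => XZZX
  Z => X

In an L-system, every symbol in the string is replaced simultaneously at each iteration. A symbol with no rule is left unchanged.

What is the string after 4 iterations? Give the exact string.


Step 0: X
Step 1: ZD
Step 2: XXZZX
Step 3: ZDZDXXZD
Step 4: XXZZXXXZZXZDZDXXZZX

Answer: XXZZXXXZZXZDZDXXZZX


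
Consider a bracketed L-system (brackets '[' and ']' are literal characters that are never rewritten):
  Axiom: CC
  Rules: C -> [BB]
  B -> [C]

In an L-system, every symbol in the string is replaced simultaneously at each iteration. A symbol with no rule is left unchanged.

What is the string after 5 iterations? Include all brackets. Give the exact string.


Step 0: CC
Step 1: [BB][BB]
Step 2: [[C][C]][[C][C]]
Step 3: [[[BB]][[BB]]][[[BB]][[BB]]]
Step 4: [[[[C][C]]][[[C][C]]]][[[[C][C]]][[[C][C]]]]
Step 5: [[[[[BB]][[BB]]]][[[[BB]][[BB]]]]][[[[[BB]][[BB]]]][[[[BB]][[BB]]]]]

Answer: [[[[[BB]][[BB]]]][[[[BB]][[BB]]]]][[[[[BB]][[BB]]]][[[[BB]][[BB]]]]]


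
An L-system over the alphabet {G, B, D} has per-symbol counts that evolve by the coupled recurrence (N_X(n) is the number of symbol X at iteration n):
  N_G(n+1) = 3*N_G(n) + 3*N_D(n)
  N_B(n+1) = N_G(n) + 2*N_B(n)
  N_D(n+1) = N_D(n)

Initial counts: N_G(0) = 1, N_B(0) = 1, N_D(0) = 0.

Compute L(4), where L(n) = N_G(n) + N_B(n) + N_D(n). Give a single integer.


Answer: 162

Derivation:
Step 0: N_G=1, N_B=1, N_D=0, L=2
Step 1: N_G=3, N_B=3, N_D=0, L=6
Step 2: N_G=9, N_B=9, N_D=0, L=18
Step 3: N_G=27, N_B=27, N_D=0, L=54
Step 4: N_G=81, N_B=81, N_D=0, L=162


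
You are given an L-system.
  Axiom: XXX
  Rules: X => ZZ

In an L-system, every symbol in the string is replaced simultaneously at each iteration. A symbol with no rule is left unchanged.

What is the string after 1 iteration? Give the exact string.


Answer: ZZZZZZ

Derivation:
Step 0: XXX
Step 1: ZZZZZZ


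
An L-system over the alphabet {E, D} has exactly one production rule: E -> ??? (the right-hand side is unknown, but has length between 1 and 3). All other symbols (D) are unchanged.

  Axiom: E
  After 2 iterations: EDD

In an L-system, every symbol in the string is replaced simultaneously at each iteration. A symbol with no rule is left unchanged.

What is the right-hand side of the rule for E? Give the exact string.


Answer: ED

Derivation:
Trying E -> ED:
  Step 0: E
  Step 1: ED
  Step 2: EDD
Matches the given result.


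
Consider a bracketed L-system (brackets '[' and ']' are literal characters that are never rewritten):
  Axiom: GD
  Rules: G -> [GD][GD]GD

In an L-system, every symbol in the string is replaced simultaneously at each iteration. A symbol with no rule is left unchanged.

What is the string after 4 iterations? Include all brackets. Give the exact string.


Answer: [[[[GD][GD]GDD][[GD][GD]GDD][GD][GD]GDDD][[[GD][GD]GDD][[GD][GD]GDD][GD][GD]GDDD][[GD][GD]GDD][[GD][GD]GDD][GD][GD]GDDDD][[[[GD][GD]GDD][[GD][GD]GDD][GD][GD]GDDD][[[GD][GD]GDD][[GD][GD]GDD][GD][GD]GDDD][[GD][GD]GDD][[GD][GD]GDD][GD][GD]GDDDD][[[GD][GD]GDD][[GD][GD]GDD][GD][GD]GDDD][[[GD][GD]GDD][[GD][GD]GDD][GD][GD]GDDD][[GD][GD]GDD][[GD][GD]GDD][GD][GD]GDDDDD

Derivation:
Step 0: GD
Step 1: [GD][GD]GDD
Step 2: [[GD][GD]GDD][[GD][GD]GDD][GD][GD]GDDD
Step 3: [[[GD][GD]GDD][[GD][GD]GDD][GD][GD]GDDD][[[GD][GD]GDD][[GD][GD]GDD][GD][GD]GDDD][[GD][GD]GDD][[GD][GD]GDD][GD][GD]GDDDD
Step 4: [[[[GD][GD]GDD][[GD][GD]GDD][GD][GD]GDDD][[[GD][GD]GDD][[GD][GD]GDD][GD][GD]GDDD][[GD][GD]GDD][[GD][GD]GDD][GD][GD]GDDDD][[[[GD][GD]GDD][[GD][GD]GDD][GD][GD]GDDD][[[GD][GD]GDD][[GD][GD]GDD][GD][GD]GDDD][[GD][GD]GDD][[GD][GD]GDD][GD][GD]GDDDD][[[GD][GD]GDD][[GD][GD]GDD][GD][GD]GDDD][[[GD][GD]GDD][[GD][GD]GDD][GD][GD]GDDD][[GD][GD]GDD][[GD][GD]GDD][GD][GD]GDDDDD


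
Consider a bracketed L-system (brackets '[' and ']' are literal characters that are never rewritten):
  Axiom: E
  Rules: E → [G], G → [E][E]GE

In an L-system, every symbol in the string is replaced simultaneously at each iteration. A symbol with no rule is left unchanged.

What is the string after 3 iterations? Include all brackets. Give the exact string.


Answer: [[[G]][[G]][E][E]GE[G]]

Derivation:
Step 0: E
Step 1: [G]
Step 2: [[E][E]GE]
Step 3: [[[G]][[G]][E][E]GE[G]]


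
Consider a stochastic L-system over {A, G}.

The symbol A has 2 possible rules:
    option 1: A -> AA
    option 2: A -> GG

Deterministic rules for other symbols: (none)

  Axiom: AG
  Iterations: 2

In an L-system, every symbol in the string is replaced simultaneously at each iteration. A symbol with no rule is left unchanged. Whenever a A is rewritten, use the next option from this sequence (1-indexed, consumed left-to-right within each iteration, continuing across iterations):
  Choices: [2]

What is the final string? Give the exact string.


Step 0: AG
Step 1: GGG  (used choices [2])
Step 2: GGG  (used choices [])

Answer: GGG


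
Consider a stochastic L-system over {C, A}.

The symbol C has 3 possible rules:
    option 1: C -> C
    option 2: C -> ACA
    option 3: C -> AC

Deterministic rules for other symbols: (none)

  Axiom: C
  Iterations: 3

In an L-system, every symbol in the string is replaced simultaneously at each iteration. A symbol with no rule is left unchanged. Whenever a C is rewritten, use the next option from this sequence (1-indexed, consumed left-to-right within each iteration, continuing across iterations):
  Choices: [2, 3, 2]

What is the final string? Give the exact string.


Answer: AAACAA

Derivation:
Step 0: C
Step 1: ACA  (used choices [2])
Step 2: AACA  (used choices [3])
Step 3: AAACAA  (used choices [2])


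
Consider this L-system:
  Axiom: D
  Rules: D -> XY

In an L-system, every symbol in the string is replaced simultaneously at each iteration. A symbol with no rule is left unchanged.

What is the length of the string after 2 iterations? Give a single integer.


Step 0: length = 1
Step 1: length = 2
Step 2: length = 2

Answer: 2


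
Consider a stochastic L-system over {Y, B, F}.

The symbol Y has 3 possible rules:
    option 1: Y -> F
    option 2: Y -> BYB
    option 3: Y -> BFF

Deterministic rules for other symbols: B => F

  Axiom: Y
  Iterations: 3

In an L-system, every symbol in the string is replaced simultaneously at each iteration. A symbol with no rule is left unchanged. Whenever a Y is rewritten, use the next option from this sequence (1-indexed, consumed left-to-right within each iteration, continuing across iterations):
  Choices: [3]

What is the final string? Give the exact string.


Answer: FFF

Derivation:
Step 0: Y
Step 1: BFF  (used choices [3])
Step 2: FFF  (used choices [])
Step 3: FFF  (used choices [])


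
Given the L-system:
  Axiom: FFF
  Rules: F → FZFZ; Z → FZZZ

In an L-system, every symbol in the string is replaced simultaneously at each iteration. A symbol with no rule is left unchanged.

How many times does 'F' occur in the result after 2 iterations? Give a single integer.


Step 0: FFF  (3 'F')
Step 1: FZFZFZFZFZFZ  (6 'F')
Step 2: FZFZFZZZFZFZFZZZFZFZFZZZFZFZFZZZFZFZFZZZFZFZFZZZ  (18 'F')

Answer: 18


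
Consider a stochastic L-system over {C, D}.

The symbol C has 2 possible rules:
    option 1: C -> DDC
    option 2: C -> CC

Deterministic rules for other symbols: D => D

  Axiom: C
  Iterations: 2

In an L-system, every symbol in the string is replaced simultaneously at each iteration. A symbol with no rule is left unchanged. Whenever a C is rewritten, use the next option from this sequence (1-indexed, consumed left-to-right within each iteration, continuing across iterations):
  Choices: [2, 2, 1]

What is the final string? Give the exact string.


Answer: CCDDC

Derivation:
Step 0: C
Step 1: CC  (used choices [2])
Step 2: CCDDC  (used choices [2, 1])


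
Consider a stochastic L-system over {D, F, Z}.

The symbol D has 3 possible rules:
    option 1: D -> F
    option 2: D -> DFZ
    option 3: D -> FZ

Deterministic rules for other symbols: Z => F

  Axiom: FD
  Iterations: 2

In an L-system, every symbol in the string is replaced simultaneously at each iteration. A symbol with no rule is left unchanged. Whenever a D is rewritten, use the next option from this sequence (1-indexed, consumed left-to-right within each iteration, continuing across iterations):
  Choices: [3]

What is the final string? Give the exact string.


Step 0: FD
Step 1: FFZ  (used choices [3])
Step 2: FFF  (used choices [])

Answer: FFF


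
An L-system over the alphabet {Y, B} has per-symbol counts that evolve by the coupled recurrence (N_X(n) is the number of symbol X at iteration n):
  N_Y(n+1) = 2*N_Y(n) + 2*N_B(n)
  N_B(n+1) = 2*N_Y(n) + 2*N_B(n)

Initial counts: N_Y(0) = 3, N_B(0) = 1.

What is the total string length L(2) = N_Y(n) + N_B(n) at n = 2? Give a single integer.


Step 0: N_Y=3, N_B=1, L=4
Step 1: N_Y=8, N_B=8, L=16
Step 2: N_Y=32, N_B=32, L=64

Answer: 64


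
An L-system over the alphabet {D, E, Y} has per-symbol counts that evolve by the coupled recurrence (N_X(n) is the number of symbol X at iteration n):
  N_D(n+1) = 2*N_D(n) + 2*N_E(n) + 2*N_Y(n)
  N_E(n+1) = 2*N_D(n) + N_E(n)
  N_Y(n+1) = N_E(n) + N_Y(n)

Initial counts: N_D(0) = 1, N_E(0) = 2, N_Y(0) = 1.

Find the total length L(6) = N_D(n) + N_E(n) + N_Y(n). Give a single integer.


Answer: 12869

Derivation:
Step 0: N_D=1, N_E=2, N_Y=1, L=4
Step 1: N_D=8, N_E=4, N_Y=3, L=15
Step 2: N_D=30, N_E=20, N_Y=7, L=57
Step 3: N_D=114, N_E=80, N_Y=27, L=221
Step 4: N_D=442, N_E=308, N_Y=107, L=857
Step 5: N_D=1714, N_E=1192, N_Y=415, L=3321
Step 6: N_D=6642, N_E=4620, N_Y=1607, L=12869


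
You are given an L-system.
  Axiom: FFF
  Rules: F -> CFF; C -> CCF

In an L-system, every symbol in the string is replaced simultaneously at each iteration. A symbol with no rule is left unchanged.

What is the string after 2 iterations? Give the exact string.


Answer: CCFCFFCFFCCFCFFCFFCCFCFFCFF

Derivation:
Step 0: FFF
Step 1: CFFCFFCFF
Step 2: CCFCFFCFFCCFCFFCFFCCFCFFCFF


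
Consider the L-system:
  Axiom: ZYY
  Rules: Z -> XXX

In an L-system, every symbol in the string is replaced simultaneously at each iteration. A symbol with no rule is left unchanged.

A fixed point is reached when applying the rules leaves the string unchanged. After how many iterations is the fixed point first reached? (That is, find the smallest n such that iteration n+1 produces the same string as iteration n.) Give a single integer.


Step 0: ZYY
Step 1: XXXYY
Step 2: XXXYY  (unchanged — fixed point at step 1)

Answer: 1


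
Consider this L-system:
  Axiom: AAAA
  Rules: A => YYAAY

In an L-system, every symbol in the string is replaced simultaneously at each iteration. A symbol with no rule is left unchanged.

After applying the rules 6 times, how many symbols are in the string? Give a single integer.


Answer: 1012

Derivation:
Step 0: length = 4
Step 1: length = 20
Step 2: length = 52
Step 3: length = 116
Step 4: length = 244
Step 5: length = 500
Step 6: length = 1012


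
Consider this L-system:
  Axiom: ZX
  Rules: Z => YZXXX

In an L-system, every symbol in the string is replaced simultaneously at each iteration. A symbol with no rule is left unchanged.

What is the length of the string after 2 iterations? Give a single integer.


Answer: 10

Derivation:
Step 0: length = 2
Step 1: length = 6
Step 2: length = 10


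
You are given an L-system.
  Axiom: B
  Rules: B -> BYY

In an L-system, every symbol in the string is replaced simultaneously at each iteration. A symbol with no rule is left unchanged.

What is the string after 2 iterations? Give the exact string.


Step 0: B
Step 1: BYY
Step 2: BYYYY

Answer: BYYYY


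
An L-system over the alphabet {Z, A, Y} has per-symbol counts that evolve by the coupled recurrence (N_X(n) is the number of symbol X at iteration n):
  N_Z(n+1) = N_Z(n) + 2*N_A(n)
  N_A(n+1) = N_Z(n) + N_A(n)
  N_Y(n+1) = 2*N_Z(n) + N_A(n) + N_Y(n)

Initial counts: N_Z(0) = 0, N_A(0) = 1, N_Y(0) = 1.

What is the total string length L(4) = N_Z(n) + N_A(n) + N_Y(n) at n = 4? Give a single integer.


Step 0: N_Z=0, N_A=1, N_Y=1, L=2
Step 1: N_Z=2, N_A=1, N_Y=2, L=5
Step 2: N_Z=4, N_A=3, N_Y=7, L=14
Step 3: N_Z=10, N_A=7, N_Y=18, L=35
Step 4: N_Z=24, N_A=17, N_Y=45, L=86

Answer: 86


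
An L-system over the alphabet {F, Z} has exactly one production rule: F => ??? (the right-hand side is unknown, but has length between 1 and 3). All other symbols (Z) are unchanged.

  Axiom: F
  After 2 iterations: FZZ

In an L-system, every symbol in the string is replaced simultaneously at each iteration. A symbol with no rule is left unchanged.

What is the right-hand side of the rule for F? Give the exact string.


Trying F => FZ:
  Step 0: F
  Step 1: FZ
  Step 2: FZZ
Matches the given result.

Answer: FZ


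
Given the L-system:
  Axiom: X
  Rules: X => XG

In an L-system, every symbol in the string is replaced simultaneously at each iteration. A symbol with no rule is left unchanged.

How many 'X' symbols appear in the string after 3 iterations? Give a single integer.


Answer: 1

Derivation:
Step 0: X  (1 'X')
Step 1: XG  (1 'X')
Step 2: XGG  (1 'X')
Step 3: XGGG  (1 'X')


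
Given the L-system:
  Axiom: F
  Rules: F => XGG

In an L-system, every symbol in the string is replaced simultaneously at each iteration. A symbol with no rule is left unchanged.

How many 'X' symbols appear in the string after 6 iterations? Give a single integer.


Answer: 1

Derivation:
Step 0: F  (0 'X')
Step 1: XGG  (1 'X')
Step 2: XGG  (1 'X')
Step 3: XGG  (1 'X')
Step 4: XGG  (1 'X')
Step 5: XGG  (1 'X')
Step 6: XGG  (1 'X')


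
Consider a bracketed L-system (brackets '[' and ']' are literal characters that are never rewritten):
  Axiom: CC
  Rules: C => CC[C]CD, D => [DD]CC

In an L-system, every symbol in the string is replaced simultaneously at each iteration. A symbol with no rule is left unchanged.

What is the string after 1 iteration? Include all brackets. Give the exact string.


Step 0: CC
Step 1: CC[C]CDCC[C]CD

Answer: CC[C]CDCC[C]CD


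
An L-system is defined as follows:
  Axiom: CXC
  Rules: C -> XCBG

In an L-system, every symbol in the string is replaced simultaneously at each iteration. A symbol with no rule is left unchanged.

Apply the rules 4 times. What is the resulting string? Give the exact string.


Step 0: CXC
Step 1: XCBGXXCBG
Step 2: XXCBGBGXXXCBGBG
Step 3: XXXCBGBGBGXXXXCBGBGBG
Step 4: XXXXCBGBGBGBGXXXXXCBGBGBGBG

Answer: XXXXCBGBGBGBGXXXXXCBGBGBGBG


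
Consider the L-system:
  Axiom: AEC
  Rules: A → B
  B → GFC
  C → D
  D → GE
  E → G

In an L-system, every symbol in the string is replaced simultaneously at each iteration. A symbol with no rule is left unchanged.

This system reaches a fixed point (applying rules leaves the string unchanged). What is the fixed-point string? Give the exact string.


Step 0: AEC
Step 1: BGD
Step 2: GFCGGE
Step 3: GFDGGG
Step 4: GFGEGGG
Step 5: GFGGGGG
Step 6: GFGGGGG  (unchanged — fixed point at step 5)

Answer: GFGGGGG


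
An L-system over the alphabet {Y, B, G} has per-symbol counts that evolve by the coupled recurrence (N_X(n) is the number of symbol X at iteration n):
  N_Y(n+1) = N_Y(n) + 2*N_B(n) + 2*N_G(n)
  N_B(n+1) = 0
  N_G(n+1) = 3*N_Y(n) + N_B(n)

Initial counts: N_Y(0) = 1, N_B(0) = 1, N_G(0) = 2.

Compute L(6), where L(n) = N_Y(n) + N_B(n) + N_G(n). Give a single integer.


Answer: 2838

Derivation:
Step 0: N_Y=1, N_B=1, N_G=2, L=4
Step 1: N_Y=7, N_B=0, N_G=4, L=11
Step 2: N_Y=15, N_B=0, N_G=21, L=36
Step 3: N_Y=57, N_B=0, N_G=45, L=102
Step 4: N_Y=147, N_B=0, N_G=171, L=318
Step 5: N_Y=489, N_B=0, N_G=441, L=930
Step 6: N_Y=1371, N_B=0, N_G=1467, L=2838


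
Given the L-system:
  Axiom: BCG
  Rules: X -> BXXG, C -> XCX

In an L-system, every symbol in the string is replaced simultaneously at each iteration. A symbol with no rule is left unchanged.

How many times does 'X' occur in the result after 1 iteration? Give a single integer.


Answer: 2

Derivation:
Step 0: BCG  (0 'X')
Step 1: BXCXG  (2 'X')


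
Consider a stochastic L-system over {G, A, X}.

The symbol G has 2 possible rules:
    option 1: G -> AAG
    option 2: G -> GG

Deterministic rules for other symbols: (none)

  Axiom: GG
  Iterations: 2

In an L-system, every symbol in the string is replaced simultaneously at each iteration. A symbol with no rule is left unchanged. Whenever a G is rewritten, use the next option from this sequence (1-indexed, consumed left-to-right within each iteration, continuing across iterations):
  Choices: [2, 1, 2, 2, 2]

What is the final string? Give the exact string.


Answer: GGGGAAGG

Derivation:
Step 0: GG
Step 1: GGAAG  (used choices [2, 1])
Step 2: GGGGAAGG  (used choices [2, 2, 2])


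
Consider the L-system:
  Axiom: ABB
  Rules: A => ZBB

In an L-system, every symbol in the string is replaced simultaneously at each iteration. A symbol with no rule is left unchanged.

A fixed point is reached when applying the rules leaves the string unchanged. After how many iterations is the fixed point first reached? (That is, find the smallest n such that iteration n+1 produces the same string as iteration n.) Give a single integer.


Answer: 1

Derivation:
Step 0: ABB
Step 1: ZBBBB
Step 2: ZBBBB  (unchanged — fixed point at step 1)


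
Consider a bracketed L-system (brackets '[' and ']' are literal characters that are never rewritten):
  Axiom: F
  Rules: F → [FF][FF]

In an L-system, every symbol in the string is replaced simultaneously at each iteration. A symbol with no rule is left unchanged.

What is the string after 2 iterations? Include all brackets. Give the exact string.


Step 0: F
Step 1: [FF][FF]
Step 2: [[FF][FF][FF][FF]][[FF][FF][FF][FF]]

Answer: [[FF][FF][FF][FF]][[FF][FF][FF][FF]]


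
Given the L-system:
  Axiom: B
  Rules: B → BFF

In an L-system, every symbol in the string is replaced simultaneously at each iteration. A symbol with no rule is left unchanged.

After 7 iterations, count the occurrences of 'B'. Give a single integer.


Answer: 1

Derivation:
Step 0: B  (1 'B')
Step 1: BFF  (1 'B')
Step 2: BFFFF  (1 'B')
Step 3: BFFFFFF  (1 'B')
Step 4: BFFFFFFFF  (1 'B')
Step 5: BFFFFFFFFFF  (1 'B')
Step 6: BFFFFFFFFFFFF  (1 'B')
Step 7: BFFFFFFFFFFFFFF  (1 'B')


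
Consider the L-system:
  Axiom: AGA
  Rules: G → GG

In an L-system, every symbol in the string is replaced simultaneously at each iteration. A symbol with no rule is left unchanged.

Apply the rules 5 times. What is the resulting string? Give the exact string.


Answer: AGGGGGGGGGGGGGGGGGGGGGGGGGGGGGGGGA

Derivation:
Step 0: AGA
Step 1: AGGA
Step 2: AGGGGA
Step 3: AGGGGGGGGA
Step 4: AGGGGGGGGGGGGGGGGA
Step 5: AGGGGGGGGGGGGGGGGGGGGGGGGGGGGGGGGA


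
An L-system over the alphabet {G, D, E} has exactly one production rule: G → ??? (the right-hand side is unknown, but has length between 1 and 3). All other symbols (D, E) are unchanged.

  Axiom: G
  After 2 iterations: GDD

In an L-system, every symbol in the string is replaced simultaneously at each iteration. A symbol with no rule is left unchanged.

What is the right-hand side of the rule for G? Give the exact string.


Answer: GD

Derivation:
Trying G → GD:
  Step 0: G
  Step 1: GD
  Step 2: GDD
Matches the given result.


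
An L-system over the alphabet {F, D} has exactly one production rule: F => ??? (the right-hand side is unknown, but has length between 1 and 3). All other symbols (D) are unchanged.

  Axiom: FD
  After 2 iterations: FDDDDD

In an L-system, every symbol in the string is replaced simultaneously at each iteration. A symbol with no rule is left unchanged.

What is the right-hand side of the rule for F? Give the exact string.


Trying F => FDD:
  Step 0: FD
  Step 1: FDDD
  Step 2: FDDDDD
Matches the given result.

Answer: FDD
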